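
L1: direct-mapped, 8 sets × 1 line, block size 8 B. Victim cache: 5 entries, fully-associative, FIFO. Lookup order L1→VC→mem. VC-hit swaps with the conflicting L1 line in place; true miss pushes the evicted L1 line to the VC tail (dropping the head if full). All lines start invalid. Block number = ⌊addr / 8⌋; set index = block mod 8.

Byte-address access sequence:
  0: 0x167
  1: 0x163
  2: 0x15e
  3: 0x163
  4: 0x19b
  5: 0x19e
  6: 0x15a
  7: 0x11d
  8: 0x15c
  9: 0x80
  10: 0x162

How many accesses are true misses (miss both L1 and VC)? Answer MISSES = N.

MISSES = 5

#0 0x167→b44/s4 MISS; vc=[]
#1 0x163→b44/s4 L1-HIT; vc=[]
#2 0x15e→b43/s3 MISS; vc=[]
#3 0x163→b44/s4 L1-HIT; vc=[]
#4 0x19b→b51/s3 MISS; vc=[43]
#5 0x19e→b51/s3 L1-HIT; vc=[43]
#6 0x15a→b43/s3 VC-HIT; vc=[51]
#7 0x11d→b35/s3 MISS; vc=[51,43]
#8 0x15c→b43/s3 VC-HIT; vc=[51,35]
#9 0x80→b16/s0 MISS; vc=[51,35]
#10 0x162→b44/s4 L1-HIT; vc=[51,35]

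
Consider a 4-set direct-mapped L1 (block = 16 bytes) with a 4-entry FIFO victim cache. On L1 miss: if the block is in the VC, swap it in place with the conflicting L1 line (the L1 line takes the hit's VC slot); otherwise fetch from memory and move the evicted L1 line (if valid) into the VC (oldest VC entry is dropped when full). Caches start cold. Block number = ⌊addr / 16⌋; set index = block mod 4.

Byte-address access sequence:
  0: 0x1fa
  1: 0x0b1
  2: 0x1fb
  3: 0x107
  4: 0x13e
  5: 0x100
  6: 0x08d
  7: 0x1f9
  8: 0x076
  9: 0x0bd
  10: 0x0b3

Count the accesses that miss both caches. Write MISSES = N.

#0 0x1fa→b31/s3 MISS; vc=[]
#1 0xb1→b11/s3 MISS; vc=[31]
#2 0x1fb→b31/s3 VC-HIT; vc=[11]
#3 0x107→b16/s0 MISS; vc=[11]
#4 0x13e→b19/s3 MISS; vc=[11,31]
#5 0x100→b16/s0 L1-HIT; vc=[11,31]
#6 0x8d→b8/s0 MISS; vc=[11,31,16]
#7 0x1f9→b31/s3 VC-HIT; vc=[11,19,16]
#8 0x76→b7/s3 MISS; vc=[11,19,16,31]
#9 0xbd→b11/s3 VC-HIT; vc=[7,19,16,31]
#10 0xb3→b11/s3 L1-HIT; vc=[7,19,16,31]

MISSES = 6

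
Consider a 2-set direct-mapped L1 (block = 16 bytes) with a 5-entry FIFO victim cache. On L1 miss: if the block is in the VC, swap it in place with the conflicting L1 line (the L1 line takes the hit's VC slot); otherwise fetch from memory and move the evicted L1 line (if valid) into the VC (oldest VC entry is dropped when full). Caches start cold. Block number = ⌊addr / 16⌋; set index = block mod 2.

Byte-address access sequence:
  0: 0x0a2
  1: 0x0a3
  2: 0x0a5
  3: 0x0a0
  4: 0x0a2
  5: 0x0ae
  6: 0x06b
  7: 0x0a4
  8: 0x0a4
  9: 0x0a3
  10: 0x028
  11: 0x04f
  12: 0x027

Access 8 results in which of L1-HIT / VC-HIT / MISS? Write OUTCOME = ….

#0 0xa2→b10/s0 MISS; vc=[]
#1 0xa3→b10/s0 L1-HIT; vc=[]
#2 0xa5→b10/s0 L1-HIT; vc=[]
#3 0xa0→b10/s0 L1-HIT; vc=[]
#4 0xa2→b10/s0 L1-HIT; vc=[]
#5 0xae→b10/s0 L1-HIT; vc=[]
#6 0x6b→b6/s0 MISS; vc=[10]
#7 0xa4→b10/s0 VC-HIT; vc=[6]
#8 0xa4→b10/s0 L1-HIT; vc=[6]
#9 0xa3→b10/s0 L1-HIT; vc=[6]
#10 0x28→b2/s0 MISS; vc=[6,10]
#11 0x4f→b4/s0 MISS; vc=[6,10,2]
#12 0x27→b2/s0 VC-HIT; vc=[6,10,4]

OUTCOME = L1-HIT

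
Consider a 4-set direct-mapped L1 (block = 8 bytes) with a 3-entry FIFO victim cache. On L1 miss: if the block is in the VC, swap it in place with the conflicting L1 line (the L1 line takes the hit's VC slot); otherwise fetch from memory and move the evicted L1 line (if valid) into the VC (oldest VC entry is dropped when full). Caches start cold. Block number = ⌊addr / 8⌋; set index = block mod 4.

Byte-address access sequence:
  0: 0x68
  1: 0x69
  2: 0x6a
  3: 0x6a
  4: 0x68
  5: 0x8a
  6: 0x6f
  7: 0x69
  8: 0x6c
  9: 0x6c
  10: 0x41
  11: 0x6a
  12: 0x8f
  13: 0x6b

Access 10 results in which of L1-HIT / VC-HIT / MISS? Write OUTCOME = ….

  [0] addr=0x68 blk=13 s=1: MISS | VC []
  [1] addr=0x69 blk=13 s=1: L1-HIT | VC []
  [2] addr=0x6a blk=13 s=1: L1-HIT | VC []
  [3] addr=0x6a blk=13 s=1: L1-HIT | VC []
  [4] addr=0x68 blk=13 s=1: L1-HIT | VC []
  [5] addr=0x8a blk=17 s=1: MISS | VC [13]
  [6] addr=0x6f blk=13 s=1: VC-HIT | VC [17]
  [7] addr=0x69 blk=13 s=1: L1-HIT | VC [17]
  [8] addr=0x6c blk=13 s=1: L1-HIT | VC [17]
  [9] addr=0x6c blk=13 s=1: L1-HIT | VC [17]
  [10] addr=0x41 blk=8 s=0: MISS | VC [17]
  [11] addr=0x6a blk=13 s=1: L1-HIT | VC [17]
  [12] addr=0x8f blk=17 s=1: VC-HIT | VC [13]
  [13] addr=0x6b blk=13 s=1: VC-HIT | VC [17]

OUTCOME = MISS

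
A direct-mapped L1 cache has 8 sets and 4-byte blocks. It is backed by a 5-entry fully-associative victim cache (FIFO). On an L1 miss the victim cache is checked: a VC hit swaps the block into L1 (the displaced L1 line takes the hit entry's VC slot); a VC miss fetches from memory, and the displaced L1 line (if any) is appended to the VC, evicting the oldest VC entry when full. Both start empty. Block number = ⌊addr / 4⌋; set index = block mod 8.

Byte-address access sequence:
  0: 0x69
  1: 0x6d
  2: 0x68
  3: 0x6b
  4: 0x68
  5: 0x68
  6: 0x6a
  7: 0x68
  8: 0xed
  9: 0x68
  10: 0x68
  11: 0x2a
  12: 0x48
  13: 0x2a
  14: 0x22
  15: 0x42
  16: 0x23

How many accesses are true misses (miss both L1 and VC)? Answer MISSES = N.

MISSES = 7

0: 0x69 (blk 26, set 2) → MISS  vc=[]
1: 0x6d (blk 27, set 3) → MISS  vc=[]
2: 0x68 (blk 26, set 2) → L1-HIT  vc=[]
3: 0x6b (blk 26, set 2) → L1-HIT  vc=[]
4: 0x68 (blk 26, set 2) → L1-HIT  vc=[]
5: 0x68 (blk 26, set 2) → L1-HIT  vc=[]
6: 0x6a (blk 26, set 2) → L1-HIT  vc=[]
7: 0x68 (blk 26, set 2) → L1-HIT  vc=[]
8: 0xed (blk 59, set 3) → MISS  vc=[27]
9: 0x68 (blk 26, set 2) → L1-HIT  vc=[27]
10: 0x68 (blk 26, set 2) → L1-HIT  vc=[27]
11: 0x2a (blk 10, set 2) → MISS  vc=[27, 26]
12: 0x48 (blk 18, set 2) → MISS  vc=[27, 26, 10]
13: 0x2a (blk 10, set 2) → VC-HIT  vc=[27, 26, 18]
14: 0x22 (blk 8, set 0) → MISS  vc=[27, 26, 18]
15: 0x42 (blk 16, set 0) → MISS  vc=[27, 26, 18, 8]
16: 0x23 (blk 8, set 0) → VC-HIT  vc=[27, 26, 18, 16]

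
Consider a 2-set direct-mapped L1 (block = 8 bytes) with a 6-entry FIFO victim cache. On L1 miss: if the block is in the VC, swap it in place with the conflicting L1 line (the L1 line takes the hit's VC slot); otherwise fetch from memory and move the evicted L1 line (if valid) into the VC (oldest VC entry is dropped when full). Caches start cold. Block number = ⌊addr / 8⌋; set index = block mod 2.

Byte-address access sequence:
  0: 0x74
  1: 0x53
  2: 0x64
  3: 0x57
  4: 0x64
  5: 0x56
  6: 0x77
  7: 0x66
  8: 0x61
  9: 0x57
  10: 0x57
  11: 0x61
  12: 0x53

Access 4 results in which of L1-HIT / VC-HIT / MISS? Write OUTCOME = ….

OUTCOME = VC-HIT

#0 0x74→b14/s0 MISS; vc=[]
#1 0x53→b10/s0 MISS; vc=[14]
#2 0x64→b12/s0 MISS; vc=[14,10]
#3 0x57→b10/s0 VC-HIT; vc=[14,12]
#4 0x64→b12/s0 VC-HIT; vc=[14,10]
#5 0x56→b10/s0 VC-HIT; vc=[14,12]
#6 0x77→b14/s0 VC-HIT; vc=[10,12]
#7 0x66→b12/s0 VC-HIT; vc=[10,14]
#8 0x61→b12/s0 L1-HIT; vc=[10,14]
#9 0x57→b10/s0 VC-HIT; vc=[12,14]
#10 0x57→b10/s0 L1-HIT; vc=[12,14]
#11 0x61→b12/s0 VC-HIT; vc=[10,14]
#12 0x53→b10/s0 VC-HIT; vc=[12,14]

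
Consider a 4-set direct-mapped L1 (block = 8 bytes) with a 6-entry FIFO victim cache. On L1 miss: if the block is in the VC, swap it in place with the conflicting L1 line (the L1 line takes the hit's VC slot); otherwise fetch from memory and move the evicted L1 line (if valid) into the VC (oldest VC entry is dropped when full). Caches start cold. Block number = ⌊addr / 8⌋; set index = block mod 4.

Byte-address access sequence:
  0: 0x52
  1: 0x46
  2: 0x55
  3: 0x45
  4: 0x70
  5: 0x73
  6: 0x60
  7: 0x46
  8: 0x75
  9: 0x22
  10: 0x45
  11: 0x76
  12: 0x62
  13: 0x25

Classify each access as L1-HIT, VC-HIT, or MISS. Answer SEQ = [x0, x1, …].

SEQ = [MISS, MISS, L1-HIT, L1-HIT, MISS, L1-HIT, MISS, VC-HIT, L1-HIT, MISS, VC-HIT, L1-HIT, VC-HIT, VC-HIT]

0: 0x52 (blk 10, set 2) → MISS  vc=[]
1: 0x46 (blk 8, set 0) → MISS  vc=[]
2: 0x55 (blk 10, set 2) → L1-HIT  vc=[]
3: 0x45 (blk 8, set 0) → L1-HIT  vc=[]
4: 0x70 (blk 14, set 2) → MISS  vc=[10]
5: 0x73 (blk 14, set 2) → L1-HIT  vc=[10]
6: 0x60 (blk 12, set 0) → MISS  vc=[10, 8]
7: 0x46 (blk 8, set 0) → VC-HIT  vc=[10, 12]
8: 0x75 (blk 14, set 2) → L1-HIT  vc=[10, 12]
9: 0x22 (blk 4, set 0) → MISS  vc=[10, 12, 8]
10: 0x45 (blk 8, set 0) → VC-HIT  vc=[10, 12, 4]
11: 0x76 (blk 14, set 2) → L1-HIT  vc=[10, 12, 4]
12: 0x62 (blk 12, set 0) → VC-HIT  vc=[10, 8, 4]
13: 0x25 (blk 4, set 0) → VC-HIT  vc=[10, 8, 12]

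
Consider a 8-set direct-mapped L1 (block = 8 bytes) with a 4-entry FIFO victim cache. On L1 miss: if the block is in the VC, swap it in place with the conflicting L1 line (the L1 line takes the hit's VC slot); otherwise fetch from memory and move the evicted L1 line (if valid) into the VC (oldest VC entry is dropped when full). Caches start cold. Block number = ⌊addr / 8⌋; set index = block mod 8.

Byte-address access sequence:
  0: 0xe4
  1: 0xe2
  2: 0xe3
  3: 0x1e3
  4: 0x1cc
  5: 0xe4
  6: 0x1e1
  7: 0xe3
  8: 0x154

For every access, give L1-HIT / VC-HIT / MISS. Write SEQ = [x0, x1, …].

SEQ = [MISS, L1-HIT, L1-HIT, MISS, MISS, VC-HIT, VC-HIT, VC-HIT, MISS]

0: 0xe4 (blk 28, set 4) → MISS  vc=[]
1: 0xe2 (blk 28, set 4) → L1-HIT  vc=[]
2: 0xe3 (blk 28, set 4) → L1-HIT  vc=[]
3: 0x1e3 (blk 60, set 4) → MISS  vc=[28]
4: 0x1cc (blk 57, set 1) → MISS  vc=[28]
5: 0xe4 (blk 28, set 4) → VC-HIT  vc=[60]
6: 0x1e1 (blk 60, set 4) → VC-HIT  vc=[28]
7: 0xe3 (blk 28, set 4) → VC-HIT  vc=[60]
8: 0x154 (blk 42, set 2) → MISS  vc=[60]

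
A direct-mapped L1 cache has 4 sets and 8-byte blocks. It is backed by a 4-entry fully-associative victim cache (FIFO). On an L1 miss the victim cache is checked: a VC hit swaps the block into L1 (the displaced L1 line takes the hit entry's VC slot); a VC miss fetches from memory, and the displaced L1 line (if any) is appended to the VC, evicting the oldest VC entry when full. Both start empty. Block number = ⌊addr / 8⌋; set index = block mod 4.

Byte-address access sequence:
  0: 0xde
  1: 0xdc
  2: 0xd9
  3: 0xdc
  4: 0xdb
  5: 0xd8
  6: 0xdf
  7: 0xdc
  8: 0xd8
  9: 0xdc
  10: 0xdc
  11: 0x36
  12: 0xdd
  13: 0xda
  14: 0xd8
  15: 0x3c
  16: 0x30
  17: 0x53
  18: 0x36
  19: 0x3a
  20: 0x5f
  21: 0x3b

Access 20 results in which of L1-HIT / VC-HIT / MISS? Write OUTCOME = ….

  [0] addr=0xde blk=27 s=3: MISS | VC []
  [1] addr=0xdc blk=27 s=3: L1-HIT | VC []
  [2] addr=0xd9 blk=27 s=3: L1-HIT | VC []
  [3] addr=0xdc blk=27 s=3: L1-HIT | VC []
  [4] addr=0xdb blk=27 s=3: L1-HIT | VC []
  [5] addr=0xd8 blk=27 s=3: L1-HIT | VC []
  [6] addr=0xdf blk=27 s=3: L1-HIT | VC []
  [7] addr=0xdc blk=27 s=3: L1-HIT | VC []
  [8] addr=0xd8 blk=27 s=3: L1-HIT | VC []
  [9] addr=0xdc blk=27 s=3: L1-HIT | VC []
  [10] addr=0xdc blk=27 s=3: L1-HIT | VC []
  [11] addr=0x36 blk=6 s=2: MISS | VC []
  [12] addr=0xdd blk=27 s=3: L1-HIT | VC []
  [13] addr=0xda blk=27 s=3: L1-HIT | VC []
  [14] addr=0xd8 blk=27 s=3: L1-HIT | VC []
  [15] addr=0x3c blk=7 s=3: MISS | VC [27]
  [16] addr=0x30 blk=6 s=2: L1-HIT | VC [27]
  [17] addr=0x53 blk=10 s=2: MISS | VC [27, 6]
  [18] addr=0x36 blk=6 s=2: VC-HIT | VC [27, 10]
  [19] addr=0x3a blk=7 s=3: L1-HIT | VC [27, 10]
  [20] addr=0x5f blk=11 s=3: MISS | VC [27, 10, 7]
  [21] addr=0x3b blk=7 s=3: VC-HIT | VC [27, 10, 11]

OUTCOME = MISS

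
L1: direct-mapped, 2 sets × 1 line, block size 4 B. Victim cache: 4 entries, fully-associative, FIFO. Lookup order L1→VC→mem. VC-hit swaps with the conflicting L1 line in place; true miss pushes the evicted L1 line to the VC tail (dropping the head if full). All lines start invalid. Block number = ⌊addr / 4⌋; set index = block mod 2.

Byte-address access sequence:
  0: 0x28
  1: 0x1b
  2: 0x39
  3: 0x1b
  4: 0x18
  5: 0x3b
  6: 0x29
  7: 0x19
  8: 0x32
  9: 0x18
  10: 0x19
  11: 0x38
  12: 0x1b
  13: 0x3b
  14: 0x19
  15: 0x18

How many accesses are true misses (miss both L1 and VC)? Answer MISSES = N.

MISSES = 4

#0 0x28→b10/s0 MISS; vc=[]
#1 0x1b→b6/s0 MISS; vc=[10]
#2 0x39→b14/s0 MISS; vc=[10,6]
#3 0x1b→b6/s0 VC-HIT; vc=[10,14]
#4 0x18→b6/s0 L1-HIT; vc=[10,14]
#5 0x3b→b14/s0 VC-HIT; vc=[10,6]
#6 0x29→b10/s0 VC-HIT; vc=[14,6]
#7 0x19→b6/s0 VC-HIT; vc=[14,10]
#8 0x32→b12/s0 MISS; vc=[14,10,6]
#9 0x18→b6/s0 VC-HIT; vc=[14,10,12]
#10 0x19→b6/s0 L1-HIT; vc=[14,10,12]
#11 0x38→b14/s0 VC-HIT; vc=[6,10,12]
#12 0x1b→b6/s0 VC-HIT; vc=[14,10,12]
#13 0x3b→b14/s0 VC-HIT; vc=[6,10,12]
#14 0x19→b6/s0 VC-HIT; vc=[14,10,12]
#15 0x18→b6/s0 L1-HIT; vc=[14,10,12]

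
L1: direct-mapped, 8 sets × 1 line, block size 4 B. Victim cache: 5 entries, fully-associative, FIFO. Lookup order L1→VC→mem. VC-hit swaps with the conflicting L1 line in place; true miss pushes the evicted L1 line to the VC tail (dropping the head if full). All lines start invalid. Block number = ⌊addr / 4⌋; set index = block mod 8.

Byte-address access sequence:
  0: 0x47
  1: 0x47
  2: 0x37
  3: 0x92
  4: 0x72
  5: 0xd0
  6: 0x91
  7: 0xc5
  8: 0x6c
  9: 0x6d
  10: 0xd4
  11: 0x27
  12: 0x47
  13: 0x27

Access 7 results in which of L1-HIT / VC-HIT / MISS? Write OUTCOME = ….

  [0] addr=0x47 blk=17 s=1: MISS | VC []
  [1] addr=0x47 blk=17 s=1: L1-HIT | VC []
  [2] addr=0x37 blk=13 s=5: MISS | VC []
  [3] addr=0x92 blk=36 s=4: MISS | VC []
  [4] addr=0x72 blk=28 s=4: MISS | VC [36]
  [5] addr=0xd0 blk=52 s=4: MISS | VC [36, 28]
  [6] addr=0x91 blk=36 s=4: VC-HIT | VC [52, 28]
  [7] addr=0xc5 blk=49 s=1: MISS | VC [52, 28, 17]
  [8] addr=0x6c blk=27 s=3: MISS | VC [52, 28, 17]
  [9] addr=0x6d blk=27 s=3: L1-HIT | VC [52, 28, 17]
  [10] addr=0xd4 blk=53 s=5: MISS | VC [52, 28, 17, 13]
  [11] addr=0x27 blk=9 s=1: MISS | VC [52, 28, 17, 13, 49]
  [12] addr=0x47 blk=17 s=1: VC-HIT | VC [52, 28, 9, 13, 49]
  [13] addr=0x27 blk=9 s=1: VC-HIT | VC [52, 28, 17, 13, 49]

OUTCOME = MISS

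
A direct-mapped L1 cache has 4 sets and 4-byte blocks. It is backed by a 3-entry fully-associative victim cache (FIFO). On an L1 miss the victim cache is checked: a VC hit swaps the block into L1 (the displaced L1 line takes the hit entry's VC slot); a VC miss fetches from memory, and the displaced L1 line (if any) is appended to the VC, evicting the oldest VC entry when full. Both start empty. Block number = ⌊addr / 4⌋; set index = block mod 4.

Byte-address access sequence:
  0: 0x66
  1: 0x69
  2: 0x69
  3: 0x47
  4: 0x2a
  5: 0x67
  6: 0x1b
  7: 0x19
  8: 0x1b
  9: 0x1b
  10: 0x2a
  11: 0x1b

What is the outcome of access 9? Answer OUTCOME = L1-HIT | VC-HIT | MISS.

0: 0x66 (blk 25, set 1) → MISS  vc=[]
1: 0x69 (blk 26, set 2) → MISS  vc=[]
2: 0x69 (blk 26, set 2) → L1-HIT  vc=[]
3: 0x47 (blk 17, set 1) → MISS  vc=[25]
4: 0x2a (blk 10, set 2) → MISS  vc=[25, 26]
5: 0x67 (blk 25, set 1) → VC-HIT  vc=[17, 26]
6: 0x1b (blk 6, set 2) → MISS  vc=[17, 26, 10]
7: 0x19 (blk 6, set 2) → L1-HIT  vc=[17, 26, 10]
8: 0x1b (blk 6, set 2) → L1-HIT  vc=[17, 26, 10]
9: 0x1b (blk 6, set 2) → L1-HIT  vc=[17, 26, 10]
10: 0x2a (blk 10, set 2) → VC-HIT  vc=[17, 26, 6]
11: 0x1b (blk 6, set 2) → VC-HIT  vc=[17, 26, 10]

OUTCOME = L1-HIT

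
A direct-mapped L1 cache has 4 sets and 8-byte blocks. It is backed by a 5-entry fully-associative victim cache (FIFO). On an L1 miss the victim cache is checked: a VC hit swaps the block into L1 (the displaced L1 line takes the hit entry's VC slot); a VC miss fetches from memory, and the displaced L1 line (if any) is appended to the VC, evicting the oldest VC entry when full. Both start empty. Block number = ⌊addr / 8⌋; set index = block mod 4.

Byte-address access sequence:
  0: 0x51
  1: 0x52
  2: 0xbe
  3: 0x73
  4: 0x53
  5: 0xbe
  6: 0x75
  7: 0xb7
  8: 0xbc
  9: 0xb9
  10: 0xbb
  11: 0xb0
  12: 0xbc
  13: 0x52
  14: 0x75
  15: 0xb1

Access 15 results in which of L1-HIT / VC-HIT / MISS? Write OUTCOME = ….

  [0] addr=0x51 blk=10 s=2: MISS | VC []
  [1] addr=0x52 blk=10 s=2: L1-HIT | VC []
  [2] addr=0xbe blk=23 s=3: MISS | VC []
  [3] addr=0x73 blk=14 s=2: MISS | VC [10]
  [4] addr=0x53 blk=10 s=2: VC-HIT | VC [14]
  [5] addr=0xbe blk=23 s=3: L1-HIT | VC [14]
  [6] addr=0x75 blk=14 s=2: VC-HIT | VC [10]
  [7] addr=0xb7 blk=22 s=2: MISS | VC [10, 14]
  [8] addr=0xbc blk=23 s=3: L1-HIT | VC [10, 14]
  [9] addr=0xb9 blk=23 s=3: L1-HIT | VC [10, 14]
  [10] addr=0xbb blk=23 s=3: L1-HIT | VC [10, 14]
  [11] addr=0xb0 blk=22 s=2: L1-HIT | VC [10, 14]
  [12] addr=0xbc blk=23 s=3: L1-HIT | VC [10, 14]
  [13] addr=0x52 blk=10 s=2: VC-HIT | VC [22, 14]
  [14] addr=0x75 blk=14 s=2: VC-HIT | VC [22, 10]
  [15] addr=0xb1 blk=22 s=2: VC-HIT | VC [14, 10]

OUTCOME = VC-HIT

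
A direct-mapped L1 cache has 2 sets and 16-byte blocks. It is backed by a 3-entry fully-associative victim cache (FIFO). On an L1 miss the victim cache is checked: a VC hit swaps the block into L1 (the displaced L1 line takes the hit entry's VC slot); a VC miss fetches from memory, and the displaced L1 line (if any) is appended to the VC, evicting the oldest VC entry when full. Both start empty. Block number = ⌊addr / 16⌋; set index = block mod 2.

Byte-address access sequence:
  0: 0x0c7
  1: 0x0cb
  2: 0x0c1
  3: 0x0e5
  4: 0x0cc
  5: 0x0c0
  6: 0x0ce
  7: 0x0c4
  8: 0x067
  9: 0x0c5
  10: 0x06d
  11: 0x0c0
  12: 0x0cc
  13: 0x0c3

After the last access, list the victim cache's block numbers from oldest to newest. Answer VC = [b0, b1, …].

VC = [14, 6]

  [0] addr=0xc7 blk=12 s=0: MISS | VC []
  [1] addr=0xcb blk=12 s=0: L1-HIT | VC []
  [2] addr=0xc1 blk=12 s=0: L1-HIT | VC []
  [3] addr=0xe5 blk=14 s=0: MISS | VC [12]
  [4] addr=0xcc blk=12 s=0: VC-HIT | VC [14]
  [5] addr=0xc0 blk=12 s=0: L1-HIT | VC [14]
  [6] addr=0xce blk=12 s=0: L1-HIT | VC [14]
  [7] addr=0xc4 blk=12 s=0: L1-HIT | VC [14]
  [8] addr=0x67 blk=6 s=0: MISS | VC [14, 12]
  [9] addr=0xc5 blk=12 s=0: VC-HIT | VC [14, 6]
  [10] addr=0x6d blk=6 s=0: VC-HIT | VC [14, 12]
  [11] addr=0xc0 blk=12 s=0: VC-HIT | VC [14, 6]
  [12] addr=0xcc blk=12 s=0: L1-HIT | VC [14, 6]
  [13] addr=0xc3 blk=12 s=0: L1-HIT | VC [14, 6]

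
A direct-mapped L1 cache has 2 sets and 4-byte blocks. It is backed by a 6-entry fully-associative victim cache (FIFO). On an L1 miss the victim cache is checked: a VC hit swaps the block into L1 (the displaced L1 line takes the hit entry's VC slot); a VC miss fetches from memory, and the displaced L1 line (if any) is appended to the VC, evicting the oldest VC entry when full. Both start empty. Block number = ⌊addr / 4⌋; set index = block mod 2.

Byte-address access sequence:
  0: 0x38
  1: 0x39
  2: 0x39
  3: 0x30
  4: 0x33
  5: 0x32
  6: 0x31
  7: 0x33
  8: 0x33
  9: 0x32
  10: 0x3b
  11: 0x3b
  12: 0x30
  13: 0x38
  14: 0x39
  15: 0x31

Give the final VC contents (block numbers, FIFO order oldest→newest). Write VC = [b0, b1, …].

  [0] addr=0x38 blk=14 s=0: MISS | VC []
  [1] addr=0x39 blk=14 s=0: L1-HIT | VC []
  [2] addr=0x39 blk=14 s=0: L1-HIT | VC []
  [3] addr=0x30 blk=12 s=0: MISS | VC [14]
  [4] addr=0x33 blk=12 s=0: L1-HIT | VC [14]
  [5] addr=0x32 blk=12 s=0: L1-HIT | VC [14]
  [6] addr=0x31 blk=12 s=0: L1-HIT | VC [14]
  [7] addr=0x33 blk=12 s=0: L1-HIT | VC [14]
  [8] addr=0x33 blk=12 s=0: L1-HIT | VC [14]
  [9] addr=0x32 blk=12 s=0: L1-HIT | VC [14]
  [10] addr=0x3b blk=14 s=0: VC-HIT | VC [12]
  [11] addr=0x3b blk=14 s=0: L1-HIT | VC [12]
  [12] addr=0x30 blk=12 s=0: VC-HIT | VC [14]
  [13] addr=0x38 blk=14 s=0: VC-HIT | VC [12]
  [14] addr=0x39 blk=14 s=0: L1-HIT | VC [12]
  [15] addr=0x31 blk=12 s=0: VC-HIT | VC [14]

VC = [14]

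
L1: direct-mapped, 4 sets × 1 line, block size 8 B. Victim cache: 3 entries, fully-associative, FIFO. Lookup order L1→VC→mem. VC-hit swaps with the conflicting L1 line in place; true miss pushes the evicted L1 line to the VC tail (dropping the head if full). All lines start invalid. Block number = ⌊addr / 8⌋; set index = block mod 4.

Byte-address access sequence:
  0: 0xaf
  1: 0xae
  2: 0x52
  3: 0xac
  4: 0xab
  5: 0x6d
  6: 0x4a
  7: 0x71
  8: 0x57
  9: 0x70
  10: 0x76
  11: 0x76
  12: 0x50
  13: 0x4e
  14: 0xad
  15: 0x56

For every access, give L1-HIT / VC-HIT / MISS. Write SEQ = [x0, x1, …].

SEQ = [MISS, L1-HIT, MISS, L1-HIT, L1-HIT, MISS, MISS, MISS, VC-HIT, VC-HIT, L1-HIT, L1-HIT, VC-HIT, L1-HIT, VC-HIT, L1-HIT]

  [0] addr=0xaf blk=21 s=1: MISS | VC []
  [1] addr=0xae blk=21 s=1: L1-HIT | VC []
  [2] addr=0x52 blk=10 s=2: MISS | VC []
  [3] addr=0xac blk=21 s=1: L1-HIT | VC []
  [4] addr=0xab blk=21 s=1: L1-HIT | VC []
  [5] addr=0x6d blk=13 s=1: MISS | VC [21]
  [6] addr=0x4a blk=9 s=1: MISS | VC [21, 13]
  [7] addr=0x71 blk=14 s=2: MISS | VC [21, 13, 10]
  [8] addr=0x57 blk=10 s=2: VC-HIT | VC [21, 13, 14]
  [9] addr=0x70 blk=14 s=2: VC-HIT | VC [21, 13, 10]
  [10] addr=0x76 blk=14 s=2: L1-HIT | VC [21, 13, 10]
  [11] addr=0x76 blk=14 s=2: L1-HIT | VC [21, 13, 10]
  [12] addr=0x50 blk=10 s=2: VC-HIT | VC [21, 13, 14]
  [13] addr=0x4e blk=9 s=1: L1-HIT | VC [21, 13, 14]
  [14] addr=0xad blk=21 s=1: VC-HIT | VC [9, 13, 14]
  [15] addr=0x56 blk=10 s=2: L1-HIT | VC [9, 13, 14]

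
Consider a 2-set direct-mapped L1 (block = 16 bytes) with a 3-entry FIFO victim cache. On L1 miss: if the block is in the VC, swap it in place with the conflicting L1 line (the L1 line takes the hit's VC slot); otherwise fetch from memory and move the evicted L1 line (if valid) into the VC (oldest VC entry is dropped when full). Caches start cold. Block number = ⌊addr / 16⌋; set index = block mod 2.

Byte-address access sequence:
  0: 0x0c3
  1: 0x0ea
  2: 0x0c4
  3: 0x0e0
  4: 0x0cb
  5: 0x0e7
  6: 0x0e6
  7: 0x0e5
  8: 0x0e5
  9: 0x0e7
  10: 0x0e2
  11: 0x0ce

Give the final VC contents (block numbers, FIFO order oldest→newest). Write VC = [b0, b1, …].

VC = [14]

#0 0xc3→b12/s0 MISS; vc=[]
#1 0xea→b14/s0 MISS; vc=[12]
#2 0xc4→b12/s0 VC-HIT; vc=[14]
#3 0xe0→b14/s0 VC-HIT; vc=[12]
#4 0xcb→b12/s0 VC-HIT; vc=[14]
#5 0xe7→b14/s0 VC-HIT; vc=[12]
#6 0xe6→b14/s0 L1-HIT; vc=[12]
#7 0xe5→b14/s0 L1-HIT; vc=[12]
#8 0xe5→b14/s0 L1-HIT; vc=[12]
#9 0xe7→b14/s0 L1-HIT; vc=[12]
#10 0xe2→b14/s0 L1-HIT; vc=[12]
#11 0xce→b12/s0 VC-HIT; vc=[14]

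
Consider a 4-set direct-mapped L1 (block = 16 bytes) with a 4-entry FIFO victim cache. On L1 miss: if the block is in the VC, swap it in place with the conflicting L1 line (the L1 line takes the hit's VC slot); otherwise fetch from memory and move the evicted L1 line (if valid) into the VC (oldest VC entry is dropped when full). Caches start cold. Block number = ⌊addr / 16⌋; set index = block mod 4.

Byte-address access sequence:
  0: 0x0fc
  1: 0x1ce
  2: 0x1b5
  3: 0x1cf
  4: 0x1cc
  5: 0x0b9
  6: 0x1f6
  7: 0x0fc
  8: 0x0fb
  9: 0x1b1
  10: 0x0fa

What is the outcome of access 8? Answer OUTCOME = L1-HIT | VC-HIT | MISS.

OUTCOME = L1-HIT

#0 0xfc→b15/s3 MISS; vc=[]
#1 0x1ce→b28/s0 MISS; vc=[]
#2 0x1b5→b27/s3 MISS; vc=[15]
#3 0x1cf→b28/s0 L1-HIT; vc=[15]
#4 0x1cc→b28/s0 L1-HIT; vc=[15]
#5 0xb9→b11/s3 MISS; vc=[15,27]
#6 0x1f6→b31/s3 MISS; vc=[15,27,11]
#7 0xfc→b15/s3 VC-HIT; vc=[31,27,11]
#8 0xfb→b15/s3 L1-HIT; vc=[31,27,11]
#9 0x1b1→b27/s3 VC-HIT; vc=[31,15,11]
#10 0xfa→b15/s3 VC-HIT; vc=[31,27,11]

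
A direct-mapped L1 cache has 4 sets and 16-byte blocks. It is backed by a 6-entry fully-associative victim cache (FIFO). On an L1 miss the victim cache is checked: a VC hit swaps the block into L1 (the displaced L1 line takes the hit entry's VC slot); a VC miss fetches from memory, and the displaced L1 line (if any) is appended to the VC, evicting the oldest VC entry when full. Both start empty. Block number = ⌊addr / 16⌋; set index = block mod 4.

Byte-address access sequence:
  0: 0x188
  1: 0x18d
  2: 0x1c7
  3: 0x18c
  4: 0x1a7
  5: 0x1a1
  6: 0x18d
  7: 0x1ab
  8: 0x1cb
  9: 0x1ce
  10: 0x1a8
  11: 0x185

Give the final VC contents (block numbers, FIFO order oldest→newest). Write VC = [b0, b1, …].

VC = [28]

#0 0x188→b24/s0 MISS; vc=[]
#1 0x18d→b24/s0 L1-HIT; vc=[]
#2 0x1c7→b28/s0 MISS; vc=[24]
#3 0x18c→b24/s0 VC-HIT; vc=[28]
#4 0x1a7→b26/s2 MISS; vc=[28]
#5 0x1a1→b26/s2 L1-HIT; vc=[28]
#6 0x18d→b24/s0 L1-HIT; vc=[28]
#7 0x1ab→b26/s2 L1-HIT; vc=[28]
#8 0x1cb→b28/s0 VC-HIT; vc=[24]
#9 0x1ce→b28/s0 L1-HIT; vc=[24]
#10 0x1a8→b26/s2 L1-HIT; vc=[24]
#11 0x185→b24/s0 VC-HIT; vc=[28]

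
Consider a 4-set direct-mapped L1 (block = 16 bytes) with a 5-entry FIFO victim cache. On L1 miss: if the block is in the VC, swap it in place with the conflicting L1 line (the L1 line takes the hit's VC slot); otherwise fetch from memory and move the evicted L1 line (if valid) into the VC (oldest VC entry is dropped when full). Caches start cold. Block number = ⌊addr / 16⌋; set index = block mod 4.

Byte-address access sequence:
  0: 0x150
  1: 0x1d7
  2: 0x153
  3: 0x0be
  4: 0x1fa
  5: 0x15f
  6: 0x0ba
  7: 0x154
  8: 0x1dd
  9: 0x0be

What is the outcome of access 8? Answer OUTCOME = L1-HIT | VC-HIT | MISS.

#0 0x150→b21/s1 MISS; vc=[]
#1 0x1d7→b29/s1 MISS; vc=[21]
#2 0x153→b21/s1 VC-HIT; vc=[29]
#3 0xbe→b11/s3 MISS; vc=[29]
#4 0x1fa→b31/s3 MISS; vc=[29,11]
#5 0x15f→b21/s1 L1-HIT; vc=[29,11]
#6 0xba→b11/s3 VC-HIT; vc=[29,31]
#7 0x154→b21/s1 L1-HIT; vc=[29,31]
#8 0x1dd→b29/s1 VC-HIT; vc=[21,31]
#9 0xbe→b11/s3 L1-HIT; vc=[21,31]

OUTCOME = VC-HIT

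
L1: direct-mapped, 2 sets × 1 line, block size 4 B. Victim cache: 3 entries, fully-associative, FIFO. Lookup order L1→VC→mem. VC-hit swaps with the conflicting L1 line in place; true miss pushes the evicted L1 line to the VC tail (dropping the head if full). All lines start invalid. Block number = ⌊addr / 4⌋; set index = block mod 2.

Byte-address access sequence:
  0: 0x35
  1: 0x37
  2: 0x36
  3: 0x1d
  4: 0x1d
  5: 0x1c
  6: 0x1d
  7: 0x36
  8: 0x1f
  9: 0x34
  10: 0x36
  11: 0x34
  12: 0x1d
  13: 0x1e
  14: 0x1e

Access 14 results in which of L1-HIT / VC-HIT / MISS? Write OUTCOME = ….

0: 0x35 (blk 13, set 1) → MISS  vc=[]
1: 0x37 (blk 13, set 1) → L1-HIT  vc=[]
2: 0x36 (blk 13, set 1) → L1-HIT  vc=[]
3: 0x1d (blk 7, set 1) → MISS  vc=[13]
4: 0x1d (blk 7, set 1) → L1-HIT  vc=[13]
5: 0x1c (blk 7, set 1) → L1-HIT  vc=[13]
6: 0x1d (blk 7, set 1) → L1-HIT  vc=[13]
7: 0x36 (blk 13, set 1) → VC-HIT  vc=[7]
8: 0x1f (blk 7, set 1) → VC-HIT  vc=[13]
9: 0x34 (blk 13, set 1) → VC-HIT  vc=[7]
10: 0x36 (blk 13, set 1) → L1-HIT  vc=[7]
11: 0x34 (blk 13, set 1) → L1-HIT  vc=[7]
12: 0x1d (blk 7, set 1) → VC-HIT  vc=[13]
13: 0x1e (blk 7, set 1) → L1-HIT  vc=[13]
14: 0x1e (blk 7, set 1) → L1-HIT  vc=[13]

OUTCOME = L1-HIT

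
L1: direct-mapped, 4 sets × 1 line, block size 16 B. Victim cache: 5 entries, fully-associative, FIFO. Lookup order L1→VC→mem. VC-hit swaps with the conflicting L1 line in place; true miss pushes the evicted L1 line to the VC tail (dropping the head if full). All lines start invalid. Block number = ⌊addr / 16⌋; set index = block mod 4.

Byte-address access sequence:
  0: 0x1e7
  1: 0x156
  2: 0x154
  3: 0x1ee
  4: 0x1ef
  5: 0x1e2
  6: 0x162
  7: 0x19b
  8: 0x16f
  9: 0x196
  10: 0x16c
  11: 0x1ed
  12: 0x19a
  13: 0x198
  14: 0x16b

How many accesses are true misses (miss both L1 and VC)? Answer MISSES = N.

  [0] addr=0x1e7 blk=30 s=2: MISS | VC []
  [1] addr=0x156 blk=21 s=1: MISS | VC []
  [2] addr=0x154 blk=21 s=1: L1-HIT | VC []
  [3] addr=0x1ee blk=30 s=2: L1-HIT | VC []
  [4] addr=0x1ef blk=30 s=2: L1-HIT | VC []
  [5] addr=0x1e2 blk=30 s=2: L1-HIT | VC []
  [6] addr=0x162 blk=22 s=2: MISS | VC [30]
  [7] addr=0x19b blk=25 s=1: MISS | VC [30, 21]
  [8] addr=0x16f blk=22 s=2: L1-HIT | VC [30, 21]
  [9] addr=0x196 blk=25 s=1: L1-HIT | VC [30, 21]
  [10] addr=0x16c blk=22 s=2: L1-HIT | VC [30, 21]
  [11] addr=0x1ed blk=30 s=2: VC-HIT | VC [22, 21]
  [12] addr=0x19a blk=25 s=1: L1-HIT | VC [22, 21]
  [13] addr=0x198 blk=25 s=1: L1-HIT | VC [22, 21]
  [14] addr=0x16b blk=22 s=2: VC-HIT | VC [30, 21]

MISSES = 4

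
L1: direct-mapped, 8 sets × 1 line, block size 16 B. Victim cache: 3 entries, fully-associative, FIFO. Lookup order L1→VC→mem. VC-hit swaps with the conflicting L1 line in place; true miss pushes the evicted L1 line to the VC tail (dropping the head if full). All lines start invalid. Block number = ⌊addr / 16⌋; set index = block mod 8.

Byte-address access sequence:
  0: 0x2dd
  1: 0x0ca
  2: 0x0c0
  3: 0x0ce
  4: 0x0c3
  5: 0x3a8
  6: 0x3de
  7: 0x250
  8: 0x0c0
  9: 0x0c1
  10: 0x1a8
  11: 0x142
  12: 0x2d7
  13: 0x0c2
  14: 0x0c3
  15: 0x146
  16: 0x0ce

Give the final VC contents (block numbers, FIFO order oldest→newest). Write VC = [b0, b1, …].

0: 0x2dd (blk 45, set 5) → MISS  vc=[]
1: 0xca (blk 12, set 4) → MISS  vc=[]
2: 0xc0 (blk 12, set 4) → L1-HIT  vc=[]
3: 0xce (blk 12, set 4) → L1-HIT  vc=[]
4: 0xc3 (blk 12, set 4) → L1-HIT  vc=[]
5: 0x3a8 (blk 58, set 2) → MISS  vc=[]
6: 0x3de (blk 61, set 5) → MISS  vc=[45]
7: 0x250 (blk 37, set 5) → MISS  vc=[45, 61]
8: 0xc0 (blk 12, set 4) → L1-HIT  vc=[45, 61]
9: 0xc1 (blk 12, set 4) → L1-HIT  vc=[45, 61]
10: 0x1a8 (blk 26, set 2) → MISS  vc=[45, 61, 58]
11: 0x142 (blk 20, set 4) → MISS  vc=[61, 58, 12]
12: 0x2d7 (blk 45, set 5) → MISS  vc=[58, 12, 37]
13: 0xc2 (blk 12, set 4) → VC-HIT  vc=[58, 20, 37]
14: 0xc3 (blk 12, set 4) → L1-HIT  vc=[58, 20, 37]
15: 0x146 (blk 20, set 4) → VC-HIT  vc=[58, 12, 37]
16: 0xce (blk 12, set 4) → VC-HIT  vc=[58, 20, 37]

VC = [58, 20, 37]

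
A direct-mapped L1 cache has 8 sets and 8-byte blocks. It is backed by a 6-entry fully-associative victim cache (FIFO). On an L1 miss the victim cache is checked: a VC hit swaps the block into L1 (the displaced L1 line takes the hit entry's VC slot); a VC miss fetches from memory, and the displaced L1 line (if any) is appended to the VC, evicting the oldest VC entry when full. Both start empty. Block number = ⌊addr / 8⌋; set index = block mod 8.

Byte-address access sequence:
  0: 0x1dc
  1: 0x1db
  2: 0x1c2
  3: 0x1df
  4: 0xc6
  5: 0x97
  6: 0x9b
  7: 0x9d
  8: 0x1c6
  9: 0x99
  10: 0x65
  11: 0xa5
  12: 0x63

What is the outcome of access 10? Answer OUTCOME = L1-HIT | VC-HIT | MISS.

  [0] addr=0x1dc blk=59 s=3: MISS | VC []
  [1] addr=0x1db blk=59 s=3: L1-HIT | VC []
  [2] addr=0x1c2 blk=56 s=0: MISS | VC []
  [3] addr=0x1df blk=59 s=3: L1-HIT | VC []
  [4] addr=0xc6 blk=24 s=0: MISS | VC [56]
  [5] addr=0x97 blk=18 s=2: MISS | VC [56]
  [6] addr=0x9b blk=19 s=3: MISS | VC [56, 59]
  [7] addr=0x9d blk=19 s=3: L1-HIT | VC [56, 59]
  [8] addr=0x1c6 blk=56 s=0: VC-HIT | VC [24, 59]
  [9] addr=0x99 blk=19 s=3: L1-HIT | VC [24, 59]
  [10] addr=0x65 blk=12 s=4: MISS | VC [24, 59]
  [11] addr=0xa5 blk=20 s=4: MISS | VC [24, 59, 12]
  [12] addr=0x63 blk=12 s=4: VC-HIT | VC [24, 59, 20]

OUTCOME = MISS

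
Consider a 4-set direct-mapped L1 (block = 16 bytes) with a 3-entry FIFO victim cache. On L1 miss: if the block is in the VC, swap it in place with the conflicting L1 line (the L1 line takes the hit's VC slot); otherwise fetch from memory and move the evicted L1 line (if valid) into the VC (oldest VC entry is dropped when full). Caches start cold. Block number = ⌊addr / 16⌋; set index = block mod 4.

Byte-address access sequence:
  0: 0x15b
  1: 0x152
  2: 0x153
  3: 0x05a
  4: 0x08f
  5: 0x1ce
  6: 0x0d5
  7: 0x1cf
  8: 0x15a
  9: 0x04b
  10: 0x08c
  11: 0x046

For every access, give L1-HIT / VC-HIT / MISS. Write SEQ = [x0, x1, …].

0: 0x15b (blk 21, set 1) → MISS  vc=[]
1: 0x152 (blk 21, set 1) → L1-HIT  vc=[]
2: 0x153 (blk 21, set 1) → L1-HIT  vc=[]
3: 0x5a (blk 5, set 1) → MISS  vc=[21]
4: 0x8f (blk 8, set 0) → MISS  vc=[21]
5: 0x1ce (blk 28, set 0) → MISS  vc=[21, 8]
6: 0xd5 (blk 13, set 1) → MISS  vc=[21, 8, 5]
7: 0x1cf (blk 28, set 0) → L1-HIT  vc=[21, 8, 5]
8: 0x15a (blk 21, set 1) → VC-HIT  vc=[13, 8, 5]
9: 0x4b (blk 4, set 0) → MISS  vc=[8, 5, 28]
10: 0x8c (blk 8, set 0) → VC-HIT  vc=[4, 5, 28]
11: 0x46 (blk 4, set 0) → VC-HIT  vc=[8, 5, 28]

SEQ = [MISS, L1-HIT, L1-HIT, MISS, MISS, MISS, MISS, L1-HIT, VC-HIT, MISS, VC-HIT, VC-HIT]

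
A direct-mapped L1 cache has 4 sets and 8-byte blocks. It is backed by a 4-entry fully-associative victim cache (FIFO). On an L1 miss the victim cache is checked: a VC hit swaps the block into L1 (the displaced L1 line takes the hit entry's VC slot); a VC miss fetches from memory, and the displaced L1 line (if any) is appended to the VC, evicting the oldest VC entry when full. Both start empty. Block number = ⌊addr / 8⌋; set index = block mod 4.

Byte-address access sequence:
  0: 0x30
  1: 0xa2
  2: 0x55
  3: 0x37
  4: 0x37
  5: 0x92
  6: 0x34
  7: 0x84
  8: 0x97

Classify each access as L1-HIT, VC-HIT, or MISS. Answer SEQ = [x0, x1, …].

SEQ = [MISS, MISS, MISS, VC-HIT, L1-HIT, MISS, VC-HIT, MISS, VC-HIT]

  [0] addr=0x30 blk=6 s=2: MISS | VC []
  [1] addr=0xa2 blk=20 s=0: MISS | VC []
  [2] addr=0x55 blk=10 s=2: MISS | VC [6]
  [3] addr=0x37 blk=6 s=2: VC-HIT | VC [10]
  [4] addr=0x37 blk=6 s=2: L1-HIT | VC [10]
  [5] addr=0x92 blk=18 s=2: MISS | VC [10, 6]
  [6] addr=0x34 blk=6 s=2: VC-HIT | VC [10, 18]
  [7] addr=0x84 blk=16 s=0: MISS | VC [10, 18, 20]
  [8] addr=0x97 blk=18 s=2: VC-HIT | VC [10, 6, 20]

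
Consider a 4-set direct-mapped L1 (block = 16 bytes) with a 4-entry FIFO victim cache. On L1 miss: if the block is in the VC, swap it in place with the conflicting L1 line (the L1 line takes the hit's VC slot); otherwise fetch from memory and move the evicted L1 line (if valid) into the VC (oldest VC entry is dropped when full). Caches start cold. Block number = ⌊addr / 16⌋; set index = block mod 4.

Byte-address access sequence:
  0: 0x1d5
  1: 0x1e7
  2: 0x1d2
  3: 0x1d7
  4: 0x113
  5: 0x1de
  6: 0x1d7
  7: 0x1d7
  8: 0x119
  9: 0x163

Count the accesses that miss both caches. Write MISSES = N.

0: 0x1d5 (blk 29, set 1) → MISS  vc=[]
1: 0x1e7 (blk 30, set 2) → MISS  vc=[]
2: 0x1d2 (blk 29, set 1) → L1-HIT  vc=[]
3: 0x1d7 (blk 29, set 1) → L1-HIT  vc=[]
4: 0x113 (blk 17, set 1) → MISS  vc=[29]
5: 0x1de (blk 29, set 1) → VC-HIT  vc=[17]
6: 0x1d7 (blk 29, set 1) → L1-HIT  vc=[17]
7: 0x1d7 (blk 29, set 1) → L1-HIT  vc=[17]
8: 0x119 (blk 17, set 1) → VC-HIT  vc=[29]
9: 0x163 (blk 22, set 2) → MISS  vc=[29, 30]

MISSES = 4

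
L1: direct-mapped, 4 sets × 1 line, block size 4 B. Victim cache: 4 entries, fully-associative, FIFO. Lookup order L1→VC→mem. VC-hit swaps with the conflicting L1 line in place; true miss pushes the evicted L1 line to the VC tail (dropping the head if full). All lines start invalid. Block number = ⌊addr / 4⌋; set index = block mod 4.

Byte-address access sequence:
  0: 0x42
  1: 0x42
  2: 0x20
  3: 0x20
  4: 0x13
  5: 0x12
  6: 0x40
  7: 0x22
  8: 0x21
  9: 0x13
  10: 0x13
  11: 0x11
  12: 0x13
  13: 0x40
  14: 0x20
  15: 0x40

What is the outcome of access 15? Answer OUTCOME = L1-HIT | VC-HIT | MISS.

OUTCOME = VC-HIT

  [0] addr=0x42 blk=16 s=0: MISS | VC []
  [1] addr=0x42 blk=16 s=0: L1-HIT | VC []
  [2] addr=0x20 blk=8 s=0: MISS | VC [16]
  [3] addr=0x20 blk=8 s=0: L1-HIT | VC [16]
  [4] addr=0x13 blk=4 s=0: MISS | VC [16, 8]
  [5] addr=0x12 blk=4 s=0: L1-HIT | VC [16, 8]
  [6] addr=0x40 blk=16 s=0: VC-HIT | VC [4, 8]
  [7] addr=0x22 blk=8 s=0: VC-HIT | VC [4, 16]
  [8] addr=0x21 blk=8 s=0: L1-HIT | VC [4, 16]
  [9] addr=0x13 blk=4 s=0: VC-HIT | VC [8, 16]
  [10] addr=0x13 blk=4 s=0: L1-HIT | VC [8, 16]
  [11] addr=0x11 blk=4 s=0: L1-HIT | VC [8, 16]
  [12] addr=0x13 blk=4 s=0: L1-HIT | VC [8, 16]
  [13] addr=0x40 blk=16 s=0: VC-HIT | VC [8, 4]
  [14] addr=0x20 blk=8 s=0: VC-HIT | VC [16, 4]
  [15] addr=0x40 blk=16 s=0: VC-HIT | VC [8, 4]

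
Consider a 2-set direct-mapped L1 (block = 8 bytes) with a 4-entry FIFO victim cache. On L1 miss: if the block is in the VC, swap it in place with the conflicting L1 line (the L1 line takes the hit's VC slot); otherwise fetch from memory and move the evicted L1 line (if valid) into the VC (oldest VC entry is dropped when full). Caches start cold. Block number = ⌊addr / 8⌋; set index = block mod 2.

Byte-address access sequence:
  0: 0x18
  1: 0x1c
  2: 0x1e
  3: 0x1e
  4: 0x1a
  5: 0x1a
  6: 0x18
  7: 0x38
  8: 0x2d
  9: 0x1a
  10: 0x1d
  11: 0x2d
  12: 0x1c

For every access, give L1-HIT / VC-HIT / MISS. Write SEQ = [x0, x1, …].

  [0] addr=0x18 blk=3 s=1: MISS | VC []
  [1] addr=0x1c blk=3 s=1: L1-HIT | VC []
  [2] addr=0x1e blk=3 s=1: L1-HIT | VC []
  [3] addr=0x1e blk=3 s=1: L1-HIT | VC []
  [4] addr=0x1a blk=3 s=1: L1-HIT | VC []
  [5] addr=0x1a blk=3 s=1: L1-HIT | VC []
  [6] addr=0x18 blk=3 s=1: L1-HIT | VC []
  [7] addr=0x38 blk=7 s=1: MISS | VC [3]
  [8] addr=0x2d blk=5 s=1: MISS | VC [3, 7]
  [9] addr=0x1a blk=3 s=1: VC-HIT | VC [5, 7]
  [10] addr=0x1d blk=3 s=1: L1-HIT | VC [5, 7]
  [11] addr=0x2d blk=5 s=1: VC-HIT | VC [3, 7]
  [12] addr=0x1c blk=3 s=1: VC-HIT | VC [5, 7]

SEQ = [MISS, L1-HIT, L1-HIT, L1-HIT, L1-HIT, L1-HIT, L1-HIT, MISS, MISS, VC-HIT, L1-HIT, VC-HIT, VC-HIT]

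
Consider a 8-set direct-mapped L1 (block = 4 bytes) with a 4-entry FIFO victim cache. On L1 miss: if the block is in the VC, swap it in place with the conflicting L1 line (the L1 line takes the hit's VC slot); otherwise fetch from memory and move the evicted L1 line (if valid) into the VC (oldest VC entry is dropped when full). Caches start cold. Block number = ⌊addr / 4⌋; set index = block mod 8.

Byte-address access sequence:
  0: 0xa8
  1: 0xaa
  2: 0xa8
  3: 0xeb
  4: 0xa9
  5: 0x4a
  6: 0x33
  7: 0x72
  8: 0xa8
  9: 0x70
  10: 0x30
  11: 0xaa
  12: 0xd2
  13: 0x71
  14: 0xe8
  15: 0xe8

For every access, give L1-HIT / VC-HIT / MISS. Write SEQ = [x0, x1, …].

#0 0xa8→b42/s2 MISS; vc=[]
#1 0xaa→b42/s2 L1-HIT; vc=[]
#2 0xa8→b42/s2 L1-HIT; vc=[]
#3 0xeb→b58/s2 MISS; vc=[42]
#4 0xa9→b42/s2 VC-HIT; vc=[58]
#5 0x4a→b18/s2 MISS; vc=[58,42]
#6 0x33→b12/s4 MISS; vc=[58,42]
#7 0x72→b28/s4 MISS; vc=[58,42,12]
#8 0xa8→b42/s2 VC-HIT; vc=[58,18,12]
#9 0x70→b28/s4 L1-HIT; vc=[58,18,12]
#10 0x30→b12/s4 VC-HIT; vc=[58,18,28]
#11 0xaa→b42/s2 L1-HIT; vc=[58,18,28]
#12 0xd2→b52/s4 MISS; vc=[58,18,28,12]
#13 0x71→b28/s4 VC-HIT; vc=[58,18,52,12]
#14 0xe8→b58/s2 VC-HIT; vc=[42,18,52,12]
#15 0xe8→b58/s2 L1-HIT; vc=[42,18,52,12]

SEQ = [MISS, L1-HIT, L1-HIT, MISS, VC-HIT, MISS, MISS, MISS, VC-HIT, L1-HIT, VC-HIT, L1-HIT, MISS, VC-HIT, VC-HIT, L1-HIT]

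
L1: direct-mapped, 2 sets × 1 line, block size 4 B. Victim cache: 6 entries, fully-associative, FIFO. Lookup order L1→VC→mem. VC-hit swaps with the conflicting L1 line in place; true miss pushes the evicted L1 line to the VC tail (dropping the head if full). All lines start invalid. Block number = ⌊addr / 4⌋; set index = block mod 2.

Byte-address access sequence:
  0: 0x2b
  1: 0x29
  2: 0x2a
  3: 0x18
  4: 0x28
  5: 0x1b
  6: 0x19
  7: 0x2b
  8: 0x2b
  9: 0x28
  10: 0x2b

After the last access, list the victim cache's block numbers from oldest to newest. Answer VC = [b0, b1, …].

  [0] addr=0x2b blk=10 s=0: MISS | VC []
  [1] addr=0x29 blk=10 s=0: L1-HIT | VC []
  [2] addr=0x2a blk=10 s=0: L1-HIT | VC []
  [3] addr=0x18 blk=6 s=0: MISS | VC [10]
  [4] addr=0x28 blk=10 s=0: VC-HIT | VC [6]
  [5] addr=0x1b blk=6 s=0: VC-HIT | VC [10]
  [6] addr=0x19 blk=6 s=0: L1-HIT | VC [10]
  [7] addr=0x2b blk=10 s=0: VC-HIT | VC [6]
  [8] addr=0x2b blk=10 s=0: L1-HIT | VC [6]
  [9] addr=0x28 blk=10 s=0: L1-HIT | VC [6]
  [10] addr=0x2b blk=10 s=0: L1-HIT | VC [6]

VC = [6]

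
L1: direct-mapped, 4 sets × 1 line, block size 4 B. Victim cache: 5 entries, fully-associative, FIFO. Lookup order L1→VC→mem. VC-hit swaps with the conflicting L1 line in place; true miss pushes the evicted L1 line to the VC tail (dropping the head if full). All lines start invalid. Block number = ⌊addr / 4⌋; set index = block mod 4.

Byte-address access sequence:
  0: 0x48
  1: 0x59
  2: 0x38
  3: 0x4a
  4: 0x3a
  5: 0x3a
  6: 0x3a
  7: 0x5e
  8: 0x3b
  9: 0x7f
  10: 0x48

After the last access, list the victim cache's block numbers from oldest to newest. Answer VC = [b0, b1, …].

#0 0x48→b18/s2 MISS; vc=[]
#1 0x59→b22/s2 MISS; vc=[18]
#2 0x38→b14/s2 MISS; vc=[18,22]
#3 0x4a→b18/s2 VC-HIT; vc=[14,22]
#4 0x3a→b14/s2 VC-HIT; vc=[18,22]
#5 0x3a→b14/s2 L1-HIT; vc=[18,22]
#6 0x3a→b14/s2 L1-HIT; vc=[18,22]
#7 0x5e→b23/s3 MISS; vc=[18,22]
#8 0x3b→b14/s2 L1-HIT; vc=[18,22]
#9 0x7f→b31/s3 MISS; vc=[18,22,23]
#10 0x48→b18/s2 VC-HIT; vc=[14,22,23]

VC = [14, 22, 23]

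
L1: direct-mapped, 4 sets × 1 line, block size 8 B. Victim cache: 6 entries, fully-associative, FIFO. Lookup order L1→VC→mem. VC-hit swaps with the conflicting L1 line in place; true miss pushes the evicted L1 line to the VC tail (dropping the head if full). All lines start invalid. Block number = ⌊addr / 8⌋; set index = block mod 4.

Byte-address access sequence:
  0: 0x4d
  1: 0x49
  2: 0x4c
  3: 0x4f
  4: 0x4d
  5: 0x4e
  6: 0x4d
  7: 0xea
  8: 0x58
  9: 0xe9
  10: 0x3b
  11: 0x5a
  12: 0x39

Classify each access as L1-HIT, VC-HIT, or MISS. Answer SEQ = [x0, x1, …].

SEQ = [MISS, L1-HIT, L1-HIT, L1-HIT, L1-HIT, L1-HIT, L1-HIT, MISS, MISS, L1-HIT, MISS, VC-HIT, VC-HIT]

#0 0x4d→b9/s1 MISS; vc=[]
#1 0x49→b9/s1 L1-HIT; vc=[]
#2 0x4c→b9/s1 L1-HIT; vc=[]
#3 0x4f→b9/s1 L1-HIT; vc=[]
#4 0x4d→b9/s1 L1-HIT; vc=[]
#5 0x4e→b9/s1 L1-HIT; vc=[]
#6 0x4d→b9/s1 L1-HIT; vc=[]
#7 0xea→b29/s1 MISS; vc=[9]
#8 0x58→b11/s3 MISS; vc=[9]
#9 0xe9→b29/s1 L1-HIT; vc=[9]
#10 0x3b→b7/s3 MISS; vc=[9,11]
#11 0x5a→b11/s3 VC-HIT; vc=[9,7]
#12 0x39→b7/s3 VC-HIT; vc=[9,11]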